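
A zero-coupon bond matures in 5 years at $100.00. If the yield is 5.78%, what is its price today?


Formula: Price = FV / (1 + r)^n
Substituting: Price = $100.00 / (1 + 0.0578)^5
Discount factor: (1.0578)^5 = 1.324396
Price = $100.00 / 1.324396 = $75.51

$75.51


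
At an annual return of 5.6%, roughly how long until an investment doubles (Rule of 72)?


Formula: Years ≈ 72 / r
Substituting: Years ≈ 72 / 5.6
Years ≈ 12.9

12.9 years


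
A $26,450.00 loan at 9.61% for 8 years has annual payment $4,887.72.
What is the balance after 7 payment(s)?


Formula: Balance = PV*(1+r)^k - PMT*((1+r)^k - 1)/r
Growth: (1 + 0.0961)^7 = 1.900865
Accumulated factor: ((1+r)^k - 1)/r = 9.374244
Balance = $26,450.00 * 1.900865 - $4,887.72 * 9.374244
Balance = $4,459.19

$4,459.19


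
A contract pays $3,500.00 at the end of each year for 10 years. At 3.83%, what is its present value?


Formula: PV = PMT * (1 - (1+r)^(-n)) / r
Discount factor: (1 + 0.0383)^(-10) = 0.686707
Bracket: 1 - 0.686707 = 0.313293
PV = $3,500.00 * 0.313293 / 0.0383 = $28,629.91

$28,629.91


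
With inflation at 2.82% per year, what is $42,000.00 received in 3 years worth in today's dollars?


Formula: Real value = nominal / (1 + inflation)^years
Price level: (1 + 0.0282)^3 = 1.087008
Real value = $42,000.00 / 1.087008 = $38,638.16

$38,638.16


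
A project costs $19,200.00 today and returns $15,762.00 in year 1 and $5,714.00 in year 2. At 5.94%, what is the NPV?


Formula: NPV = C0 + C1/(1+r) + C2/(1+r)^2
Discount C1: $15,762.00 / (1 + 0.0594) = $14,878.23
Discount C2: $5,714.00 / (1 + 0.0594)^2 = $5,091.20
NPV = -$19,200.00 + $14,878.23 + $5,091.20 = $769.43

$769.43


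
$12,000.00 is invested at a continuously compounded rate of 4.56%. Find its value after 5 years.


Formula: FV = P * e^(r*t)
Exponent: r*t = 0.0456 * 5 = 0.228
e^(0.228) = 1.256085
FV = $12,000.00 * 1.256085 = $15,073.02

$15,073.02


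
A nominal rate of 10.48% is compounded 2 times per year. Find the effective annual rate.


Formula: EAR = (1 + r/m)^m - 1
Period rate: r/m = 0.1048 / 2 = 0.0524
Compounding: (1 + 0.0524)^2 = 1.107546
EAR = 1.107546 - 1 = 0.107546

0.107546


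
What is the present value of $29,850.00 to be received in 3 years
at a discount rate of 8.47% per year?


Formula: PV = FV / (1 + r)^n
Substituting: PV = $29,850.00 / (1 + 0.0847)^3
Discount factor: (1.0847)^3 = 1.27623
PV = $29,850.00 / 1.27623 = $23,389.20

$23,389.20


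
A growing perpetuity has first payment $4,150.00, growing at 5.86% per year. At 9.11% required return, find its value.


Formula: PV = C / (r - g)
Spread: r - g = 0.0911 - 0.0586 = 0.0325
Substituting: PV = $4,150.00 / 0.0325
PV = $127,692.31

$127,692.31


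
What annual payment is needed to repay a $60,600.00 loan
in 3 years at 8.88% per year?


Formula: PMT = PV * r / (1 - (1+r)^(-n))
Denominator: 1 - (1 + 0.0888)^(-3) = 0.225261
Numerator: $60,600.00 * 0.0888 = 5381.28
PMT = 5381.28 / 0.225261 = $23,889.13

$23,889.13


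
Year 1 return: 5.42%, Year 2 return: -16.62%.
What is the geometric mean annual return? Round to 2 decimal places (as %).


Formula: Geometric mean = ((1+r1)*(1+r2))^(1/2) - 1
Product: (1 + 0.0542) * (1 + -0.1662) = 1.0542 * 0.8338 = 0.878992
Square root: 0.878992^0.5 = 0.937546
Geometric mean = 0.937546 - 1 = -0.062454
As percentage: -6.25%

-6.25%


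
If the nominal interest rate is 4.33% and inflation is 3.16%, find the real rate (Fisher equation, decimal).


Formula: (1 + r_real) = (1 + r_nom) / (1 + inflation)
Substituting: (1 + r_real) = 1.0433 / 1.0316
(1 + r_real) = 1.011342
r_real = 1.011342 - 1 = 0.011342

0.011342


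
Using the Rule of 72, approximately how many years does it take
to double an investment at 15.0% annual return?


Formula: Years ≈ 72 / r
Substituting: Years ≈ 72 / 15.0
Years ≈ 4.8

4.8 years


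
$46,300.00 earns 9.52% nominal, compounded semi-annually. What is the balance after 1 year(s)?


Formula: FV = P * (1 + r/m)^(m*t)
Period rate: r/m = 0.0952 / 2 = 0.0476
Total periods: m*t = 2 * 1 = 2
Growth factor: (1 + 0.0476)^2 = 1.097466
FV = $46,300.00 * 1.097466 = $50,812.66

$50,812.66


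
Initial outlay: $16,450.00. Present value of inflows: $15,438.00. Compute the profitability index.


Formula: PI = PV(cash flows) / initial investment
Substituting: PI = $15,438.00 / $16,450.00
PI = 0.9385

0.9385


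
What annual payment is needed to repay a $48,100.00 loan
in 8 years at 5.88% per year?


Formula: PMT = PV * r / (1 - (1+r)^(-n))
Denominator: 1 - (1 + 0.0588)^(-8) = 0.366876
Numerator: $48,100.00 * 0.0588 = 2828.28
PMT = 2828.28 / 0.366876 = $7,709.08

$7,709.08


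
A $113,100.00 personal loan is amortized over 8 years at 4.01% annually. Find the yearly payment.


Formula: PMT = PV * r / (1 - (1+r)^(-n))
Denominator: 1 - (1 + 0.0401)^(-8) = 0.269872
Numerator: $113,100.00 * 0.0401 = 4535.31
PMT = 4535.31 / 0.269872 = $16,805.44

$16,805.44


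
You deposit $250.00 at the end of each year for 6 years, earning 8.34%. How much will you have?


Formula: FV = PMT * ((1+r)^n - 1) / r
Growth factor: (1 + 0.0834)^6 = 1.617086
Numerator: 1.617086 - 1 = 0.617086
FV = $250.00 * 0.617086 / 0.0834 = $1,849.78

$1,849.78


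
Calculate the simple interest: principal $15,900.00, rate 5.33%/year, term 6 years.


Formula: I = P * r * t
Substituting: I = $15,900.00 * 0.0533 * 6
Step: I = $15,900.00 * 0.3198
I = $5,084.82

$5,084.82


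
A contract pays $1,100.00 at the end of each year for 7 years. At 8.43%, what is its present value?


Formula: PV = PMT * (1 - (1+r)^(-n)) / r
Discount factor: (1 + 0.0843)^(-7) = 0.567484
Bracket: 1 - 0.567484 = 0.432516
PV = $1,100.00 * 0.432516 / 0.0843 = $5,643.74

$5,643.74


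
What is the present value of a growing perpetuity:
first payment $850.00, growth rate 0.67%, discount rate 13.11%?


Formula: PV = C / (r - g)
Spread: r - g = 0.1311 - 0.0067 = 0.1244
Substituting: PV = $850.00 / 0.1244
PV = $6,832.80

$6,832.80


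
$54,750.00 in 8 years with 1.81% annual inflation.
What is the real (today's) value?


Formula: Real value = nominal / (1 + inflation)^years
Price level: (1 + 0.0181)^8 = 1.154313
Real value = $54,750.00 / 1.154313 = $47,430.82

$47,430.82


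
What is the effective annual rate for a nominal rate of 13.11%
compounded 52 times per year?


Formula: EAR = (1 + r/m)^m - 1
Period rate: r/m = 0.1311 / 52 = 0.002521
Compounding: (1 + 0.002521)^52 = 1.139894
EAR = 1.139894 - 1 = 0.139894

0.139894


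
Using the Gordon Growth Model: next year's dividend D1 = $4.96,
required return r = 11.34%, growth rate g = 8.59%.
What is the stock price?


Formula: P = D1 / (r - g)
Spread: r - g = 0.1134 - 0.0859 = 0.0275
Substituting: P = $4.96 / 0.0275
P = $180.36

$180.36


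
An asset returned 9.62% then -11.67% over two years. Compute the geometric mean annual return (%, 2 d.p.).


Formula: Geometric mean = ((1+r1)*(1+r2))^(1/2) - 1
Product: (1 + 0.0962) * (1 + -0.1167) = 1.0962 * 0.8833 = 0.968273
Square root: 0.968273^0.5 = 0.984009
Geometric mean = 0.984009 - 1 = -0.015991
As percentage: -1.60%

-1.60%


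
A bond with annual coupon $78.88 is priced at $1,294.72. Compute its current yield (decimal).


Formula: Current yield = annual coupon / price
Substituting: CY = $78.88 / $1,294.72
CY = 0.060924

0.060924


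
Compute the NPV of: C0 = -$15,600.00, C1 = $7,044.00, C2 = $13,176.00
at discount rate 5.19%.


Formula: NPV = C0 + C1/(1+r) + C2/(1+r)^2
Discount C1: $7,044.00 / (1 + 0.0519) = $6,696.45
Discount C2: $13,176.00 / (1 + 0.0519)^2 = $11,907.89
NPV = -$15,600.00 + $6,696.45 + $11,907.89 = $3,004.34

$3,004.34


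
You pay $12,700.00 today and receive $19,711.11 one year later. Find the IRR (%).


Formula: IRR = C1/C0 - 1
Substituting: IRR = $19,711.11 / $12,700.00 - 1
Ratio: 1.552056 - 1 = 0.552056
IRR = 55.2056%

55.2056%


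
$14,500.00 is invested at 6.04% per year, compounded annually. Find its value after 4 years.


Formula: FV = P * (1 + r)^n
Substituting: FV = $14,500.00 * (1 + 0.0604)^4
Growth factor: (1.0604)^4 = 1.264384
FV = $14,500.00 * 1.264384 = $18,333.56

$18,333.56


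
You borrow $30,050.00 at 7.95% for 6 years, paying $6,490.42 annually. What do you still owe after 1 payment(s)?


Formula: Balance = PV*(1+r)^k - PMT*((1+r)^k - 1)/r
Growth: (1 + 0.0795)^1 = 1.0795
Accumulated factor: ((1+r)^k - 1)/r = 1.0
Balance = $30,050.00 * 1.0795 - $6,490.42 * 1.0
Balance = $25,948.56

$25,948.56


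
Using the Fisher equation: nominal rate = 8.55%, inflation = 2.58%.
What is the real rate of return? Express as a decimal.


Formula: (1 + r_real) = (1 + r_nom) / (1 + inflation)
Substituting: (1 + r_real) = 1.0855 / 1.0258
(1 + r_real) = 1.058198
r_real = 1.058198 - 1 = 0.058198

0.058198


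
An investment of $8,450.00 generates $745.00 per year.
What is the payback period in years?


Formula: Payback = investment / annual cash flow
Substituting: Payback = $8,450.00 / $745.00
Payback = 11.3423 years

11.3423 years


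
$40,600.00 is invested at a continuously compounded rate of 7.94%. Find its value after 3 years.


Formula: FV = P * e^(r*t)
Exponent: r*t = 0.0794 * 3 = 0.2382
e^(0.2382) = 1.268963
FV = $40,600.00 * 1.268963 = $51,519.90

$51,519.90


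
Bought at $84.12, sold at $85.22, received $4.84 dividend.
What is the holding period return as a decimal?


Formula: HPR = (P1 - P0 + D) / P0
Gain: $85.22 - $84.12 + $4.84 = $5.94
HPR = $5.94 / $84.12 = 0.0706

0.0706


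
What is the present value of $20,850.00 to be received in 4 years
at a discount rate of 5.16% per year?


Formula: PV = FV / (1 + r)^n
Substituting: PV = $20,850.00 / (1 + 0.0516)^4
Discount factor: (1.0516)^4 = 1.222932
PV = $20,850.00 / 1.222932 = $17,049.19

$17,049.19


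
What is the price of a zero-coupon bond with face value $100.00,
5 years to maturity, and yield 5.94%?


Formula: Price = FV / (1 + r)^n
Substituting: Price = $100.00 / (1 + 0.0594)^5
Discount factor: (1.0594)^5 = 1.334442
Price = $100.00 / 1.334442 = $74.94

$74.94


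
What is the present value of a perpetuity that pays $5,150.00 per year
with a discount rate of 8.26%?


Formula: PV = C / r
Substituting: PV = $5,150.00 / 0.0826
PV = $62,348.67

$62,348.67


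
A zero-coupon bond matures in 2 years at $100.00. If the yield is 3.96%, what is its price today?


Formula: Price = FV / (1 + r)^n
Substituting: Price = $100.00 / (1 + 0.0396)^2
Discount factor: (1.0396)^2 = 1.080768
Price = $100.00 / 1.080768 = $92.53

$92.53


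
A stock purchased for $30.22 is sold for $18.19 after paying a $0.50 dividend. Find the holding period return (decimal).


Formula: HPR = (P1 - P0 + D) / P0
Gain: $18.19 - $30.22 + $0.50 = -$11.53
HPR = -$11.53 / $30.22 = -0.3815

-0.3815


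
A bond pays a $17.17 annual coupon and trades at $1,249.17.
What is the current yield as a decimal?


Formula: Current yield = annual coupon / price
Substituting: CY = $17.17 / $1,249.17
CY = 0.013745

0.013745


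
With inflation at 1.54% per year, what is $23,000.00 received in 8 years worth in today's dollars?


Formula: Real value = nominal / (1 + inflation)^years
Price level: (1 + 0.0154)^8 = 1.130049
Real value = $23,000.00 / 1.130049 = $20,353.10

$20,353.10


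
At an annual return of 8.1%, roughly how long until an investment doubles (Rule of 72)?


Formula: Years ≈ 72 / r
Substituting: Years ≈ 72 / 8.1
Years ≈ 8.9

8.9 years


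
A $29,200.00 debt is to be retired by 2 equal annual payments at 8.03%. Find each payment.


Formula: PMT = PV * r / (1 - (1+r)^(-n))
Denominator: 1 - (1 + 0.0803)^(-2) = 0.143137
Numerator: $29,200.00 * 0.0803 = 2344.76
PMT = 2344.76 / 0.143137 = $16,381.20

$16,381.20


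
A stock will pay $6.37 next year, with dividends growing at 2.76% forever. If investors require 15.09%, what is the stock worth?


Formula: P = D1 / (r - g)
Spread: r - g = 0.1509 - 0.0276 = 0.1233
Substituting: P = $6.37 / 0.1233
P = $51.66

$51.66


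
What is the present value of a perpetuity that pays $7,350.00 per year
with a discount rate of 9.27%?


Formula: PV = C / r
Substituting: PV = $7,350.00 / 0.0927
PV = $79,288.03

$79,288.03


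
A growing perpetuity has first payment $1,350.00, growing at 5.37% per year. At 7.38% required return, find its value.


Formula: PV = C / (r - g)
Spread: r - g = 0.0738 - 0.0537 = 0.0201
Substituting: PV = $1,350.00 / 0.0201
PV = $67,164.18

$67,164.18


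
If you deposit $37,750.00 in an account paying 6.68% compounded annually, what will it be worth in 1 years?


Formula: FV = P * (1 + r)^n
Substituting: FV = $37,750.00 * (1 + 0.0668)^1
Growth factor: (1.0668)^1 = 1.0668
FV = $37,750.00 * 1.0668 = $40,271.70

$40,271.70


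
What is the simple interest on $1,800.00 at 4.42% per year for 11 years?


Formula: I = P * r * t
Substituting: I = $1,800.00 * 0.0442 * 11
Step: I = $1,800.00 * 0.4862
I = $875.16

$875.16


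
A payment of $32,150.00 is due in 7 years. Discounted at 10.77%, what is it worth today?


Formula: PV = FV / (1 + r)^n
Substituting: PV = $32,150.00 / (1 + 0.1077)^7
Discount factor: (1.1077)^7 = 2.046233
PV = $32,150.00 / 2.046233 = $15,711.80

$15,711.80


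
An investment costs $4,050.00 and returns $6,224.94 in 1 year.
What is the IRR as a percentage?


Formula: IRR = C1/C0 - 1
Substituting: IRR = $6,224.94 / $4,050.00 - 1
Ratio: 1.537022 - 1 = 0.537022
IRR = 53.7022%

53.7022%


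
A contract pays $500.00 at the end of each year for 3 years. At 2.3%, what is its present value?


Formula: PV = PMT * (1 - (1+r)^(-n)) / r
Discount factor: (1 + 0.023)^(-3) = 0.934056
Bracket: 1 - 0.934056 = 0.065944
PV = $500.00 * 0.065944 / 0.023 = $1,433.56

$1,433.56


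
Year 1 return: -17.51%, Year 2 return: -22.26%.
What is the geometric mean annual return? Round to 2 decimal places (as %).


Formula: Geometric mean = ((1+r1)*(1+r2))^(1/2) - 1
Product: (1 + -0.1751) * (1 + -0.2226) = 0.8249 * 0.7774 = 0.641277
Square root: 0.641277^0.5 = 0.800798
Geometric mean = 0.800798 - 1 = -0.199202
As percentage: -19.92%

-19.92%


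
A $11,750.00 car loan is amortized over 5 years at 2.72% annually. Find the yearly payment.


Formula: PMT = PV * r / (1 - (1+r)^(-n))
Denominator: 1 - (1 + 0.0272)^(-5) = 0.12557
Numerator: $11,750.00 * 0.0272 = 319.6
PMT = 319.6 / 0.12557 = $2,545.19

$2,545.19


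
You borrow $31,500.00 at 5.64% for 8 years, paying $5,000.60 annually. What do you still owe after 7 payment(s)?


Formula: Balance = PV*(1+r)^k - PMT*((1+r)^k - 1)/r
Growth: (1 + 0.0564)^7 = 1.468246
Accumulated factor: ((1+r)^k - 1)/r = 8.302229
Balance = $31,500.00 * 1.468246 - $5,000.60 * 8.302229
Balance = $4,733.61

$4,733.61


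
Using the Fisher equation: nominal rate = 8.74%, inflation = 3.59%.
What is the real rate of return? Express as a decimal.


Formula: (1 + r_real) = (1 + r_nom) / (1 + inflation)
Substituting: (1 + r_real) = 1.0874 / 1.0359
(1 + r_real) = 1.049715
r_real = 1.049715 - 1 = 0.049715

0.049715


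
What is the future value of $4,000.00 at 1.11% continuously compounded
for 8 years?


Formula: FV = P * e^(r*t)
Exponent: r*t = 0.0111 * 8 = 0.0888
e^(0.0888) = 1.092862
FV = $4,000.00 * 1.092862 = $4,371.45

$4,371.45


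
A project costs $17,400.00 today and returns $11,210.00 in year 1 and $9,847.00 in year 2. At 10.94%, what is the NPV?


Formula: NPV = C0 + C1/(1+r) + C2/(1+r)^2
Discount C1: $11,210.00 / (1 + 0.1094) = $10,104.56
Discount C2: $9,847.00 / (1 + 0.1094)^2 = $8,000.69
NPV = -$17,400.00 + $10,104.56 + $8,000.69 = $705.25

$705.25


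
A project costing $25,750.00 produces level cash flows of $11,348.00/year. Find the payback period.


Formula: Payback = investment / annual cash flow
Substituting: Payback = $25,750.00 / $11,348.00
Payback = 2.2691 years

2.2691 years


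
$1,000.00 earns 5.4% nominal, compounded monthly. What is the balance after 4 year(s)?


Formula: FV = P * (1 + r/m)^(m*t)
Period rate: r/m = 0.054 / 12 = 0.0045
Total periods: m*t = 12 * 4 = 48
Growth factor: (1 + 0.0045)^48 = 1.240501
FV = $1,000.00 * 1.240501 = $1,240.50

$1,240.50


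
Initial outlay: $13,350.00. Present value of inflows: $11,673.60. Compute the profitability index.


Formula: PI = PV(cash flows) / initial investment
Substituting: PI = $11,673.60 / $13,350.00
PI = 0.8744

0.8744


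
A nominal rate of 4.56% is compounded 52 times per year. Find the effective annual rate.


Formula: EAR = (1 + r/m)^m - 1
Period rate: r/m = 0.0456 / 52 = 0.000877
Compounding: (1 + 0.000877)^52 = 1.046635
EAR = 1.046635 - 1 = 0.046635

0.046635


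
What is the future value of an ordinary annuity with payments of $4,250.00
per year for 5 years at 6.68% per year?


Formula: FV = PMT * ((1+r)^n - 1) / r
Growth factor: (1 + 0.0668)^5 = 1.381704
Numerator: 1.381704 - 1 = 0.381704
FV = $4,250.00 * 0.381704 / 0.0668 = $24,285.06

$24,285.06


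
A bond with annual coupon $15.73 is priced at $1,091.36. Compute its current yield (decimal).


Formula: Current yield = annual coupon / price
Substituting: CY = $15.73 / $1,091.36
CY = 0.014413

0.014413


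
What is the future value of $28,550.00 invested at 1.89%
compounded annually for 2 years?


Formula: FV = P * (1 + r)^n
Substituting: FV = $28,550.00 * (1 + 0.0189)^2
Growth factor: (1.0189)^2 = 1.038157
FV = $28,550.00 * 1.038157 = $29,639.39

$29,639.39


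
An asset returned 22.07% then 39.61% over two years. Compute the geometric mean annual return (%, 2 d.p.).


Formula: Geometric mean = ((1+r1)*(1+r2))^(1/2) - 1
Product: (1 + 0.2207) * (1 + 0.3961) = 1.2207 * 1.3961 = 1.704219
Square root: 1.704219^0.5 = 1.305457
Geometric mean = 1.305457 - 1 = 0.305457
As percentage: 30.55%

30.55%


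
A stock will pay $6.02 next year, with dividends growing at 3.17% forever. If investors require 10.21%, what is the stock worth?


Formula: P = D1 / (r - g)
Spread: r - g = 0.1021 - 0.0317 = 0.0704
Substituting: P = $6.02 / 0.0704
P = $85.51

$85.51


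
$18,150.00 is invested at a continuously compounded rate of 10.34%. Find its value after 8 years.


Formula: FV = P * e^(r*t)
Exponent: r*t = 0.1034 * 8 = 0.8272
e^(0.8272) = 2.286906
FV = $18,150.00 * 2.286906 = $41,507.35

$41,507.35


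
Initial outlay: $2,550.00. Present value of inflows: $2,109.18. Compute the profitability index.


Formula: PI = PV(cash flows) / initial investment
Substituting: PI = $2,109.18 / $2,550.00
PI = 0.8271

0.8271


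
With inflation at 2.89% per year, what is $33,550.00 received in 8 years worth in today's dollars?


Formula: Real value = nominal / (1 + inflation)^years
Price level: (1 + 0.0289)^8 = 1.255988
Real value = $33,550.00 / 1.255988 = $26,712.05

$26,712.05


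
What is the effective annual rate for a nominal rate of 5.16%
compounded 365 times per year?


Formula: EAR = (1 + r/m)^m - 1
Period rate: r/m = 0.0516 / 365 = 0.000141
Compounding: (1 + 0.000141)^365 = 1.052951
EAR = 1.052951 - 1 = 0.052951

0.052951


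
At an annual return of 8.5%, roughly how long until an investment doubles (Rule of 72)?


Formula: Years ≈ 72 / r
Substituting: Years ≈ 72 / 8.5
Years ≈ 8.5

8.5 years


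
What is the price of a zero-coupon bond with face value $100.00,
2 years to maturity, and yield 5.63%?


Formula: Price = FV / (1 + r)^n
Substituting: Price = $100.00 / (1 + 0.0563)^2
Discount factor: (1.0563)^2 = 1.11577
Price = $100.00 / 1.11577 = $89.62

$89.62


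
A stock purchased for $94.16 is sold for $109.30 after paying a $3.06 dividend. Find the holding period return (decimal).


Formula: HPR = (P1 - P0 + D) / P0
Gain: $109.30 - $94.16 + $3.06 = $18.20
HPR = $18.20 / $94.16 = 0.1933

0.1933


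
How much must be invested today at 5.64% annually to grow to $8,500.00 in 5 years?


Formula: PV = FV / (1 + r)^n
Substituting: PV = $8,500.00 / (1 + 0.0564)^5
Discount factor: (1.0564)^5 = 1.315655
PV = $8,500.00 / 1.315655 = $6,460.66

$6,460.66


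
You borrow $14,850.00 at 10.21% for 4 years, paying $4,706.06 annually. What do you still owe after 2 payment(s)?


Formula: Balance = PV*(1+r)^k - PMT*((1+r)^k - 1)/r
Growth: (1 + 0.1021)^2 = 1.214624
Accumulated factor: ((1+r)^k - 1)/r = 2.1021
Balance = $14,850.00 * 1.214624 - $4,706.06 * 2.1021
Balance = $8,144.56

$8,144.56


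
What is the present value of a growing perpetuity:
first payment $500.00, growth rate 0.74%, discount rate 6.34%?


Formula: PV = C / (r - g)
Spread: r - g = 0.0634 - 0.0074 = 0.056
Substituting: PV = $500.00 / 0.056
PV = $8,928.57

$8,928.57


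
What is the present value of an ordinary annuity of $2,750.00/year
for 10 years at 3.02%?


Formula: PV = PMT * (1 - (1+r)^(-n)) / r
Discount factor: (1 + 0.0302)^(-10) = 0.742651
Bracket: 1 - 0.742651 = 0.257349
PV = $2,750.00 * 0.257349 / 0.0302 = $23,434.13

$23,434.13


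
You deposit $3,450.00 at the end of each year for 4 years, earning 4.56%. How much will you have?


Formula: FV = PMT * ((1+r)^n - 1) / r
Growth factor: (1 + 0.0456)^4 = 1.19526
Numerator: 1.19526 - 1 = 0.19526
FV = $3,450.00 * 0.19526 / 0.0456 = $14,772.94

$14,772.94


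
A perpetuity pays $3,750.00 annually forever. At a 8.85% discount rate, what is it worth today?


Formula: PV = C / r
Substituting: PV = $3,750.00 / 0.0885
PV = $42,372.88

$42,372.88


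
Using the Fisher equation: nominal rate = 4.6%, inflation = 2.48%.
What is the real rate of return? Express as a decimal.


Formula: (1 + r_real) = (1 + r_nom) / (1 + inflation)
Substituting: (1 + r_real) = 1.046 / 1.0248
(1 + r_real) = 1.020687
r_real = 1.020687 - 1 = 0.020687

0.020687


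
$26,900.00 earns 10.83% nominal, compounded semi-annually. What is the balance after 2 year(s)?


Formula: FV = P * (1 + r/m)^(m*t)
Period rate: r/m = 0.1083 / 2 = 0.05415
Total periods: m*t = 2 * 2 = 4
Growth factor: (1 + 0.05415)^4 = 1.234837
FV = $26,900.00 * 1.234837 = $33,217.12

$33,217.12


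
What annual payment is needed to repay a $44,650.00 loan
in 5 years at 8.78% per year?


Formula: PMT = PV * r / (1 - (1+r)^(-n))
Denominator: 1 - (1 + 0.0878)^(-5) = 0.34347
Numerator: $44,650.00 * 0.0878 = 3920.27
PMT = 3920.27 / 0.34347 = $11,413.73

$11,413.73


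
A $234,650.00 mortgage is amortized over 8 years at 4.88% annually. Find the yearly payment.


Formula: PMT = PV * r / (1 - (1+r)^(-n))
Denominator: 1 - (1 + 0.0488)^(-8) = 0.31694
Numerator: $234,650.00 * 0.0488 = 11450.92
PMT = 11450.92 / 0.31694 = $36,129.56

$36,129.56


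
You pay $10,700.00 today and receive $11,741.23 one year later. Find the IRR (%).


Formula: IRR = C1/C0 - 1
Substituting: IRR = $11,741.23 / $10,700.00 - 1
Ratio: 1.097311 - 1 = 0.097311
IRR = 9.7311%

9.7311%


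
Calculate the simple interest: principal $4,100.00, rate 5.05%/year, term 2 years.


Formula: I = P * r * t
Substituting: I = $4,100.00 * 0.0505 * 2
Step: I = $4,100.00 * 0.101
I = $414.10

$414.10


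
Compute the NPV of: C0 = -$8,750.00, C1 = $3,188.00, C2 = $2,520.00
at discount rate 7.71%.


Formula: NPV = C0 + C1/(1+r) + C2/(1+r)^2
Discount C1: $3,188.00 / (1 + 0.0771) = $2,959.80
Discount C2: $2,520.00 / (1 + 0.0771)^2 = $2,172.14
NPV = -$8,750.00 + $2,959.80 + $2,172.14 = -$3,618.06

-$3,618.06


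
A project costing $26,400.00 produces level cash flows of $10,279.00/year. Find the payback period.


Formula: Payback = investment / annual cash flow
Substituting: Payback = $26,400.00 / $10,279.00
Payback = 2.5683 years

2.5683 years


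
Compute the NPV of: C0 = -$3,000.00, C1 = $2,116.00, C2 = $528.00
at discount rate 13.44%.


Formula: NPV = C0 + C1/(1+r) + C2/(1+r)^2
Discount C1: $2,116.00 / (1 + 0.1344) = $1,865.30
Discount C2: $528.00 / (1 + 0.1344)^2 = $410.30
NPV = -$3,000.00 + $1,865.30 + $410.30 = -$724.40

-$724.40


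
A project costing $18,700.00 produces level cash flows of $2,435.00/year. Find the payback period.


Formula: Payback = investment / annual cash flow
Substituting: Payback = $18,700.00 / $2,435.00
Payback = 7.6797 years

7.6797 years


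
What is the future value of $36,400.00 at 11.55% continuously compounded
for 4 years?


Formula: FV = P * e^(r*t)
Exponent: r*t = 0.1155 * 4 = 0.462
e^(0.462) = 1.587245
FV = $36,400.00 * 1.587245 = $57,775.73

$57,775.73


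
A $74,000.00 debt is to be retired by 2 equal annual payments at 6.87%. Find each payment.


Formula: PMT = PV * r / (1 - (1+r)^(-n))
Denominator: 1 - (1 + 0.0687)^(-2) = 0.124435
Numerator: $74,000.00 * 0.0687 = 5083.8
PMT = 5083.8 / 0.124435 = $40,855.06

$40,855.06


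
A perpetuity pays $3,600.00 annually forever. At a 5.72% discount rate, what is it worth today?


Formula: PV = C / r
Substituting: PV = $3,600.00 / 0.0572
PV = $62,937.06

$62,937.06


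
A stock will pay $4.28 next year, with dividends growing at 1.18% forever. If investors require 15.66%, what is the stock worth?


Formula: P = D1 / (r - g)
Spread: r - g = 0.1566 - 0.0118 = 0.1448
Substituting: P = $4.28 / 0.1448
P = $29.56

$29.56


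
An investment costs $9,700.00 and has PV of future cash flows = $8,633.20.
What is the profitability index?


Formula: PI = PV(cash flows) / initial investment
Substituting: PI = $8,633.20 / $9,700.00
PI = 0.89

0.89


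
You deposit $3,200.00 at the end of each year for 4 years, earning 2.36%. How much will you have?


Formula: FV = PMT * ((1+r)^n - 1) / r
Growth factor: (1 + 0.0236)^4 = 1.097795
Numerator: 1.097795 - 1 = 0.097795
FV = $3,200.00 * 0.097795 / 0.0236 = $13,260.29

$13,260.29


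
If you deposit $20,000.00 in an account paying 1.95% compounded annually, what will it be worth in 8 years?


Formula: FV = P * (1 + r)^n
Substituting: FV = $20,000.00 * (1 + 0.0195)^8
Growth factor: (1.0195)^8 = 1.167073
FV = $20,000.00 * 1.167073 = $23,341.45

$23,341.45


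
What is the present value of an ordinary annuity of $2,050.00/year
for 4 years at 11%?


Formula: PV = PMT * (1 - (1+r)^(-n)) / r
Discount factor: (1 + 0.11)^(-4) = 0.658731
Bracket: 1 - 0.658731 = 0.341269
PV = $2,050.00 * 0.341269 / 0.11 = $6,360.01

$6,360.01


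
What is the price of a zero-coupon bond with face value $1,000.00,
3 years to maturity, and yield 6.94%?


Formula: Price = FV / (1 + r)^n
Substituting: Price = $1,000.00 / (1 + 0.0694)^3
Discount factor: (1.0694)^3 = 1.222983
Price = $1,000.00 / 1.222983 = $817.67

$817.67


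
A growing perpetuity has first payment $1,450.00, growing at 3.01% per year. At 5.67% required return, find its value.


Formula: PV = C / (r - g)
Spread: r - g = 0.0567 - 0.0301 = 0.0266
Substituting: PV = $1,450.00 / 0.0266
PV = $54,511.28

$54,511.28


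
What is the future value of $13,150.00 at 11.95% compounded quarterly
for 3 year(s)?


Formula: FV = P * (1 + r/m)^(m*t)
Period rate: r/m = 0.1195 / 4 = 0.029875
Total periods: m*t = 4 * 3 = 12
Growth factor: (1 + 0.029875)^12 = 1.423686
FV = $13,150.00 * 1.423686 = $18,721.47

$18,721.47


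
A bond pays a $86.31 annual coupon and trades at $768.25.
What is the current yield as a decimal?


Formula: Current yield = annual coupon / price
Substituting: CY = $86.31 / $768.25
CY = 0.112346

0.112346


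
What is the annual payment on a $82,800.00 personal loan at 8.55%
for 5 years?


Formula: PMT = PV * r / (1 - (1+r)^(-n))
Denominator: 1 - (1 + 0.0855)^(-5) = 0.336485
Numerator: $82,800.00 * 0.0855 = 7079.4
PMT = 7079.4 / 0.336485 = $21,039.28

$21,039.28


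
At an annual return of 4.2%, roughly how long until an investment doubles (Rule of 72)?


Formula: Years ≈ 72 / r
Substituting: Years ≈ 72 / 4.2
Years ≈ 17.1

17.1 years


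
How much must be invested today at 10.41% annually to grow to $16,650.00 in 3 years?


Formula: PV = FV / (1 + r)^n
Substituting: PV = $16,650.00 / (1 + 0.1041)^3
Discount factor: (1.1041)^3 = 1.345939
PV = $16,650.00 / 1.345939 = $12,370.55

$12,370.55


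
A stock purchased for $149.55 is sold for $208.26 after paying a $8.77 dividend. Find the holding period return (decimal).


Formula: HPR = (P1 - P0 + D) / P0
Gain: $208.26 - $149.55 + $8.77 = $67.48
HPR = $67.48 / $149.55 = 0.4512

0.4512


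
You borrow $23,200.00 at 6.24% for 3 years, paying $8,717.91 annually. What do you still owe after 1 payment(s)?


Formula: Balance = PV*(1+r)^k - PMT*((1+r)^k - 1)/r
Growth: (1 + 0.0624)^1 = 1.0624
Accumulated factor: ((1+r)^k - 1)/r = 1.0
Balance = $23,200.00 * 1.0624 - $8,717.91 * 1.0
Balance = $15,929.77

$15,929.77


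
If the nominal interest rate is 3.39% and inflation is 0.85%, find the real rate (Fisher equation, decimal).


Formula: (1 + r_real) = (1 + r_nom) / (1 + inflation)
Substituting: (1 + r_real) = 1.0339 / 1.0085
(1 + r_real) = 1.025186
r_real = 1.025186 - 1 = 0.025186

0.025186


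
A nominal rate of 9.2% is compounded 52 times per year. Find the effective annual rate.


Formula: EAR = (1 + r/m)^m - 1
Period rate: r/m = 0.092 / 52 = 0.001769
Compounding: (1 + 0.001769)^52 = 1.096276
EAR = 1.096276 - 1 = 0.096276

0.096276


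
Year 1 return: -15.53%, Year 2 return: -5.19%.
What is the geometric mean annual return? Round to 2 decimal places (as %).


Formula: Geometric mean = ((1+r1)*(1+r2))^(1/2) - 1
Product: (1 + -0.1553) * (1 + -0.0519) = 0.8447 * 0.9481 = 0.80086
Square root: 0.80086^0.5 = 0.894908
Geometric mean = 0.894908 - 1 = -0.105092
As percentage: -10.51%

-10.51%


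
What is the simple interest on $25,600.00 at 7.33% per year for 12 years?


Formula: I = P * r * t
Substituting: I = $25,600.00 * 0.0733 * 12
Step: I = $25,600.00 * 0.8796
I = $22,517.76

$22,517.76


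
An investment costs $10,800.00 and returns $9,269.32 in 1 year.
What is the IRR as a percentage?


Formula: IRR = C1/C0 - 1
Substituting: IRR = $9,269.32 / $10,800.00 - 1
Ratio: 0.85827 - 1 = -0.14173
IRR = -14.173%

-14.173%


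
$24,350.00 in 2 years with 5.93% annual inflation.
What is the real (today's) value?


Formula: Real value = nominal / (1 + inflation)^years
Price level: (1 + 0.0593)^2 = 1.122116
Real value = $24,350.00 / 1.122116 = $21,700.06

$21,700.06


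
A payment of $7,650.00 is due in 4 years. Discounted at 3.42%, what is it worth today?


Formula: PV = FV / (1 + r)^n
Substituting: PV = $7,650.00 / (1 + 0.0342)^4
Discount factor: (1.0342)^4 = 1.143979
PV = $7,650.00 / 1.143979 = $6,687.18

$6,687.18


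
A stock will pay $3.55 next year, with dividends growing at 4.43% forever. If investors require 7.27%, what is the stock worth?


Formula: P = D1 / (r - g)
Spread: r - g = 0.0727 - 0.0443 = 0.0284
Substituting: P = $3.55 / 0.0284
P = $125.00

$125.00


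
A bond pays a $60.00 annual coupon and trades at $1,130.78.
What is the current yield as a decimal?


Formula: Current yield = annual coupon / price
Substituting: CY = $60.00 / $1,130.78
CY = 0.053061

0.053061


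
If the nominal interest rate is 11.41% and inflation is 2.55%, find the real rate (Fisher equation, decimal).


Formula: (1 + r_real) = (1 + r_nom) / (1 + inflation)
Substituting: (1 + r_real) = 1.1141 / 1.0255
(1 + r_real) = 1.086397
r_real = 1.086397 - 1 = 0.086397

0.086397


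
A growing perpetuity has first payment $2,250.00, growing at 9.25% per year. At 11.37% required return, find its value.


Formula: PV = C / (r - g)
Spread: r - g = 0.1137 - 0.0925 = 0.0212
Substituting: PV = $2,250.00 / 0.0212
PV = $106,132.08

$106,132.08


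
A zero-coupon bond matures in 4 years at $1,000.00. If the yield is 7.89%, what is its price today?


Formula: Price = FV / (1 + r)^n
Substituting: Price = $1,000.00 / (1 + 0.0789)^4
Discount factor: (1.0789)^4 = 1.354955
Price = $1,000.00 / 1.354955 = $738.03

$738.03


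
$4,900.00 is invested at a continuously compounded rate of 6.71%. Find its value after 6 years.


Formula: FV = P * e^(r*t)
Exponent: r*t = 0.0671 * 6 = 0.4026
e^(0.4026) = 1.495708
FV = $4,900.00 * 1.495708 = $7,328.97

$7,328.97


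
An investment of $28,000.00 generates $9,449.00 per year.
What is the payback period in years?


Formula: Payback = investment / annual cash flow
Substituting: Payback = $28,000.00 / $9,449.00
Payback = 2.9633 years

2.9633 years


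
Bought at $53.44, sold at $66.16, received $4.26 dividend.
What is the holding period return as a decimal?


Formula: HPR = (P1 - P0 + D) / P0
Gain: $66.16 - $53.44 + $4.26 = $16.98
HPR = $16.98 / $53.44 = 0.3177

0.3177


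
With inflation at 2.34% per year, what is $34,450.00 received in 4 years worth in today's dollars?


Formula: Real value = nominal / (1 + inflation)^years
Price level: (1 + 0.0234)^4 = 1.096937
Real value = $34,450.00 / 1.096937 = $31,405.63

$31,405.63


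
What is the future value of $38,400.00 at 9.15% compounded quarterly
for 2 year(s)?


Formula: FV = P * (1 + r/m)^(m*t)
Period rate: r/m = 0.0915 / 4 = 0.022875
Total periods: m*t = 4 * 2 = 8
Growth factor: (1 + 0.022875)^8 = 1.198341
FV = $38,400.00 * 1.198341 = $46,016.30

$46,016.30


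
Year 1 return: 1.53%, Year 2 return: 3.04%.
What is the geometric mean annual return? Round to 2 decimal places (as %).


Formula: Geometric mean = ((1+r1)*(1+r2))^(1/2) - 1
Product: (1 + 0.0153) * (1 + 0.0304) = 1.0153 * 1.0304 = 1.046165
Square root: 1.046165^0.5 = 1.022822
Geometric mean = 1.022822 - 1 = 0.022822
As percentage: 2.28%

2.28%


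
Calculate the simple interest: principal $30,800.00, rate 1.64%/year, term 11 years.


Formula: I = P * r * t
Substituting: I = $30,800.00 * 0.0164 * 11
Step: I = $30,800.00 * 0.1804
I = $5,556.32

$5,556.32


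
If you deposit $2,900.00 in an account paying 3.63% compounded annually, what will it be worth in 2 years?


Formula: FV = P * (1 + r)^n
Substituting: FV = $2,900.00 * (1 + 0.0363)^2
Growth factor: (1.0363)^2 = 1.073918
FV = $2,900.00 * 1.073918 = $3,114.36

$3,114.36


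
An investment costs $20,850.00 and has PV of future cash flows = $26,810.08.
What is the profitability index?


Formula: PI = PV(cash flows) / initial investment
Substituting: PI = $26,810.08 / $20,850.00
PI = 1.2859

1.2859


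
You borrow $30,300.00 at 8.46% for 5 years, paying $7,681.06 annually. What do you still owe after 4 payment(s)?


Formula: Balance = PV*(1+r)^k - PMT*((1+r)^k - 1)/r
Growth: (1 + 0.0846)^4 = 1.383816
Accumulated factor: ((1+r)^k - 1)/r = 4.536834
Balance = $30,300.00 * 1.383816 - $7,681.06 * 4.536834
Balance = $7,081.93

$7,081.93


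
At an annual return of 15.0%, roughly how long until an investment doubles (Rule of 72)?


Formula: Years ≈ 72 / r
Substituting: Years ≈ 72 / 15.0
Years ≈ 4.8

4.8 years


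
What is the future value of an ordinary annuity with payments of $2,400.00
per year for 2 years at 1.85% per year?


Formula: FV = PMT * ((1+r)^n - 1) / r
Growth factor: (1 + 0.0185)^2 = 1.037342
Numerator: 1.037342 - 1 = 0.037342
FV = $2,400.00 * 0.037342 / 0.0185 = $4,844.40

$4,844.40


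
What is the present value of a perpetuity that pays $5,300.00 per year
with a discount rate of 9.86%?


Formula: PV = C / r
Substituting: PV = $5,300.00 / 0.0986
PV = $53,752.54

$53,752.54


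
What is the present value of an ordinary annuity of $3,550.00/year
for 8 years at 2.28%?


Formula: PV = PMT * (1 - (1+r)^(-n)) / r
Discount factor: (1 + 0.0228)^(-8) = 0.834976
Bracket: 1 - 0.834976 = 0.165024
PV = $3,550.00 * 0.165024 / 0.0228 = $25,694.45

$25,694.45


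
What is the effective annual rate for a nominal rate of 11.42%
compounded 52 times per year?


Formula: EAR = (1 + r/m)^m - 1
Period rate: r/m = 0.1142 / 52 = 0.002196
Compounding: (1 + 0.002196)^52 = 1.120836
EAR = 1.120836 - 1 = 0.120836

0.120836


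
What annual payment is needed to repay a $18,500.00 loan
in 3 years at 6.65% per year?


Formula: PMT = PV * r / (1 - (1+r)^(-n))
Denominator: 1 - (1 + 0.0665)^(-3) = 0.175639
Numerator: $18,500.00 * 0.0665 = 1230.25
PMT = 1230.25 / 0.175639 = $7,004.42

$7,004.42


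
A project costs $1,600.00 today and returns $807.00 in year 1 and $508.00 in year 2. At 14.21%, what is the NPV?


Formula: NPV = C0 + C1/(1+r) + C2/(1+r)^2
Discount C1: $807.00 / (1 + 0.1421) = $706.59
Discount C2: $508.00 / (1 + 0.1421)^2 = $389.45
NPV = -$1,600.00 + $706.59 + $389.45 = -$503.95

-$503.95


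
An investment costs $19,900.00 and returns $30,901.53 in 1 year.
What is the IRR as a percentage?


Formula: IRR = C1/C0 - 1
Substituting: IRR = $30,901.53 / $19,900.00 - 1
Ratio: 1.552841 - 1 = 0.552841
IRR = 55.2841%

55.2841%


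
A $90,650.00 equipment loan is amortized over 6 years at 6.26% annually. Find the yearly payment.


Formula: PMT = PV * r / (1 - (1+r)^(-n))
Denominator: 1 - (1 + 0.0626)^(-6) = 0.305326
Numerator: $90,650.00 * 0.0626 = 5674.69
PMT = 5674.69 / 0.305326 = $18,585.68

$18,585.68


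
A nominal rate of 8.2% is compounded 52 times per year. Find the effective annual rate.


Formula: EAR = (1 + r/m)^m - 1
Period rate: r/m = 0.082 / 52 = 0.001577
Compounding: (1 + 0.001577)^52 = 1.085386
EAR = 1.085386 - 1 = 0.085386

0.085386


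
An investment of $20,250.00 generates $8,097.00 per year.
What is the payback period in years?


Formula: Payback = investment / annual cash flow
Substituting: Payback = $20,250.00 / $8,097.00
Payback = 2.5009 years

2.5009 years


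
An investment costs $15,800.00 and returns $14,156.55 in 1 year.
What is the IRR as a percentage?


Formula: IRR = C1/C0 - 1
Substituting: IRR = $14,156.55 / $15,800.00 - 1
Ratio: 0.895984 - 1 = -0.104016
IRR = -10.4016%

-10.4016%


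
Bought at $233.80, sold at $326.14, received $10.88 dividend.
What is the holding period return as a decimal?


Formula: HPR = (P1 - P0 + D) / P0
Gain: $326.14 - $233.80 + $10.88 = $103.22
HPR = $103.22 / $233.80 = 0.4415

0.4415


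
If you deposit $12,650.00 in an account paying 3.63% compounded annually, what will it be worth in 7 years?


Formula: FV = P * (1 + r)^n
Substituting: FV = $12,650.00 * (1 + 0.0363)^7
Growth factor: (1.0363)^7 = 1.283508
FV = $12,650.00 * 1.283508 = $16,236.37

$16,236.37


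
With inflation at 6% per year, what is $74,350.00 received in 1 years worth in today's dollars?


Formula: Real value = nominal / (1 + inflation)^years
Price level: (1 + 0.06)^1 = 1.06
Real value = $74,350.00 / 1.06 = $70,141.51

$70,141.51


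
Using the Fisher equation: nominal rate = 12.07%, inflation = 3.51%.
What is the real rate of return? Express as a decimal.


Formula: (1 + r_real) = (1 + r_nom) / (1 + inflation)
Substituting: (1 + r_real) = 1.1207 / 1.0351
(1 + r_real) = 1.082697
r_real = 1.082697 - 1 = 0.082697

0.082697


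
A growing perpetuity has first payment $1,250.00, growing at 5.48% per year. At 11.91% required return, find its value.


Formula: PV = C / (r - g)
Spread: r - g = 0.1191 - 0.0548 = 0.0643
Substituting: PV = $1,250.00 / 0.0643
PV = $19,440.12

$19,440.12


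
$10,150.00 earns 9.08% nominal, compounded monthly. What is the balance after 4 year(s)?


Formula: FV = P * (1 + r/m)^(m*t)
Period rate: r/m = 0.0908 / 12 = 0.007567
Total periods: m*t = 12 * 4 = 48
Growth factor: (1 + 0.007567)^48 = 1.435959
FV = $10,150.00 * 1.435959 = $14,574.98

$14,574.98


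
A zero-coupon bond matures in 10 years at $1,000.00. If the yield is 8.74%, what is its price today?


Formula: Price = FV / (1 + r)^n
Substituting: Price = $1,000.00 / (1 + 0.0874)^10
Discount factor: (1.0874)^10 = 2.311497
Price = $1,000.00 / 2.311497 = $432.62

$432.62


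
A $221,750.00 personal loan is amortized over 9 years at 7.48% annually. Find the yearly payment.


Formula: PMT = PV * r / (1 - (1+r)^(-n))
Denominator: 1 - (1 + 0.0748)^(-9) = 0.477542
Numerator: $221,750.00 * 0.0748 = 16586.9
PMT = 16586.9 / 0.477542 = $34,733.88

$34,733.88


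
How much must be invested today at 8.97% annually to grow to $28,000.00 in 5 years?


Formula: PV = FV / (1 + r)^n
Substituting: PV = $28,000.00 / (1 + 0.0897)^5
Discount factor: (1.0897)^5 = 1.536508
PV = $28,000.00 / 1.536508 = $18,223.14

$18,223.14
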